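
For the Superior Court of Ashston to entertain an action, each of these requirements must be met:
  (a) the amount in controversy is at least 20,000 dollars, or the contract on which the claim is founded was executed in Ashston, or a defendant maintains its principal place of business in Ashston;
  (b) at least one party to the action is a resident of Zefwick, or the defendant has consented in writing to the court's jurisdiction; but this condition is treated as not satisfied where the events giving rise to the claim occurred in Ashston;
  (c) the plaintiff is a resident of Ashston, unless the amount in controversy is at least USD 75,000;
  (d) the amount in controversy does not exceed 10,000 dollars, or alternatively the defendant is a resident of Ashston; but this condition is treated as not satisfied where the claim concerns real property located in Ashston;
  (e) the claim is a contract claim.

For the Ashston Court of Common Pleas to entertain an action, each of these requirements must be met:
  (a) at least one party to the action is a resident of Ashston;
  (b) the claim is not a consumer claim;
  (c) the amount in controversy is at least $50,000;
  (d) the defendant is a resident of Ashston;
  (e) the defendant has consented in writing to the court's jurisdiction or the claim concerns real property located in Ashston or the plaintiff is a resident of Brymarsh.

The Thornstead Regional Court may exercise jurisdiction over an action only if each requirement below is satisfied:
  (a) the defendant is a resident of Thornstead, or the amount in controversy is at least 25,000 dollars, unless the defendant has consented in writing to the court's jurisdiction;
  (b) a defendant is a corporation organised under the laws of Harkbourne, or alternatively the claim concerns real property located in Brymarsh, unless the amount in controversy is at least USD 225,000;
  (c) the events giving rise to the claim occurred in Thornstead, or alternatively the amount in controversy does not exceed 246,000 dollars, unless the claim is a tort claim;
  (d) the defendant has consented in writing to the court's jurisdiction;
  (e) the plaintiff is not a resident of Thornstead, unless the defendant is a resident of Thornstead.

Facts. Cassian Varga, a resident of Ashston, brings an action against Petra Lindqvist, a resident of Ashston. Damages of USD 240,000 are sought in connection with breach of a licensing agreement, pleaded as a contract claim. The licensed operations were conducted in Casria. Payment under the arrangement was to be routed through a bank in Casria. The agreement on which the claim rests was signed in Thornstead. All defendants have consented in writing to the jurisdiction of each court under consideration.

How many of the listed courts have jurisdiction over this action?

3

The Superior Court of Ashston:
  (a) The amount in controversy is 240,000 dollars, which meets the 20,000 dollars floor, so this disjunct is met. Satisfied.
  (b) Every defendant has filed written consent, which satisfies one of the alternatives. And the carve-out is inapplicable — the operative events occurred in Casria, not Ashston. Condition met.
  (c) The plaintiff resides in Ashston. Satisfied.
  (d) The defendant resides in Ashston, which satisfies one of the alternatives. The carve-out does not apply: the claim does not concern real property. Satisfied.
  (e) The claim is a contract claim. Condition met.
  → Jurisdiction lies.
The Ashston Court of Common Pleas:
  (a) Cassian Varga resides in Ashston. Satisfied.
  (b) The claim is a contract claim, not a consumer claim. Condition met.
  (c) The amount in controversy is USD 240,000, which meets the 50,000 dollars floor. Met.
  (d) The defendant resides in Ashston. Condition met.
  (e) Every defendant has filed written consent, so one alternative holds. Satisfied.
  → The court has jurisdiction.
The Thornstead Regional Court:
  (a) The amount in controversy is $240,000, which meets the 25,000 dollars floor — that alternative is enough. Satisfied.
  (b) No defendant is a corporation; the claim does not concern real property — every alternative fails. But the amount in controversy is USD 240,000, which meets the $225,000 floor, and the 'unless' clause therefore excuses the requirement. Met.
  (c) The amount in controversy is $240,000, within the 246,000 dollars ceiling, so one alternative holds. Satisfied.
  (d) Every defendant has filed written consent. Satisfied.
  (e) The plaintiff resides in Ashston, which is not Thornstead. Met.
  → Jurisdiction lies.
Courts with jurisdiction: the Superior Court of Ashston, the Ashston Court of Common Pleas, the Thornstead Regional Court — 3 in total.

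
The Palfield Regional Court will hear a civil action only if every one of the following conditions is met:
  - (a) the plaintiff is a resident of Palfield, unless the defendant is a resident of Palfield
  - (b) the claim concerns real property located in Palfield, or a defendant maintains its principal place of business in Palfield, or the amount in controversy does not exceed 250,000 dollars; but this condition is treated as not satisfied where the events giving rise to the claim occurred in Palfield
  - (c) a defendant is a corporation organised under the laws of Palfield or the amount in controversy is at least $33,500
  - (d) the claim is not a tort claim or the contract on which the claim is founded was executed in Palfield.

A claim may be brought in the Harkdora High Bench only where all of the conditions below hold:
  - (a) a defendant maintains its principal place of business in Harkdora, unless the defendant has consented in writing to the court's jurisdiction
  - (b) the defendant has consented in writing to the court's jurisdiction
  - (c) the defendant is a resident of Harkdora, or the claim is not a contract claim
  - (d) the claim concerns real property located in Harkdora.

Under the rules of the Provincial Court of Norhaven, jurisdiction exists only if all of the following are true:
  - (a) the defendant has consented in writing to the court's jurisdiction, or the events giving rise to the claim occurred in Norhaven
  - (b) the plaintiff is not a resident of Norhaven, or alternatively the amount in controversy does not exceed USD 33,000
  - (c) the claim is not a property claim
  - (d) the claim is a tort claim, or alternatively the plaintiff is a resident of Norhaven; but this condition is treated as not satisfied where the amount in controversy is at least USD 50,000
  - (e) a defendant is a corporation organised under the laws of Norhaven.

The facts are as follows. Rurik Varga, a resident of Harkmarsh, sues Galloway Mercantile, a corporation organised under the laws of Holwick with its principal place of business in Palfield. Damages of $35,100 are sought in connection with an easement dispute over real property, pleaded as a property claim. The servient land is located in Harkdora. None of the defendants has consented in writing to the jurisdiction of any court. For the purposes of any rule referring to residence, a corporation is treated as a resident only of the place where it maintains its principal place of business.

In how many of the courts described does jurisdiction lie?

1

The Palfield Regional Court:
  (a) The plaintiff resides in Harkmarsh, not Palfield. The proviso rescues it, though: the defendant resides in Palfield. Met.
  (b) Galloway Mercantile has its principal place of business in Palfield — that alternative is enough. The exception is not triggered, since the operative events occurred in Harkdora, not Palfield. Satisfied.
  (c) The amount in controversy is USD 35,100, which meets the 33,500 dollars floor, which satisfies one of the alternatives. Condition met.
  (d) The claim is a property claim, not a tort claim, so this disjunct is met. Condition met.
  → Every requirement is satisfied — jurisdiction.
The Harkdora High Bench:
  (a) The corporate defendant(s) have their principal place of business in Palfield, not Harkdora. Nor does the 'unless' clause help: no such written consent has been filed. Condition not met.
  (b) No such written consent has been filed. Condition not met.
  (c) The claim is a property claim, not a contract claim, which satisfies one of the alternatives. Condition met.
  (d) The property lies in Harkdora. Satisfied.
  → Not every requirement is met — no jurisdiction.
The Provincial Court of Norhaven:
  (a) No such written consent has been filed; the operative events occurred in Harkdora, not Norhaven — every alternative fails. Fails.
  (b) The plaintiff resides in Harkmarsh, which is not Norhaven, which satisfies one of the alternatives. Met.
  (c) The claim is a property claim. Condition not met.
  (d) The claim is a property claim, not a tort claim; the plaintiff resides in Harkmarsh, not Norhaven — every alternative fails. Fails.
  (e) The corporate defendant(s) are organised in Holwick, not Norhaven. Fails.
  → No jurisdiction.
Courts with jurisdiction: the Palfield Regional Court — 1 in total.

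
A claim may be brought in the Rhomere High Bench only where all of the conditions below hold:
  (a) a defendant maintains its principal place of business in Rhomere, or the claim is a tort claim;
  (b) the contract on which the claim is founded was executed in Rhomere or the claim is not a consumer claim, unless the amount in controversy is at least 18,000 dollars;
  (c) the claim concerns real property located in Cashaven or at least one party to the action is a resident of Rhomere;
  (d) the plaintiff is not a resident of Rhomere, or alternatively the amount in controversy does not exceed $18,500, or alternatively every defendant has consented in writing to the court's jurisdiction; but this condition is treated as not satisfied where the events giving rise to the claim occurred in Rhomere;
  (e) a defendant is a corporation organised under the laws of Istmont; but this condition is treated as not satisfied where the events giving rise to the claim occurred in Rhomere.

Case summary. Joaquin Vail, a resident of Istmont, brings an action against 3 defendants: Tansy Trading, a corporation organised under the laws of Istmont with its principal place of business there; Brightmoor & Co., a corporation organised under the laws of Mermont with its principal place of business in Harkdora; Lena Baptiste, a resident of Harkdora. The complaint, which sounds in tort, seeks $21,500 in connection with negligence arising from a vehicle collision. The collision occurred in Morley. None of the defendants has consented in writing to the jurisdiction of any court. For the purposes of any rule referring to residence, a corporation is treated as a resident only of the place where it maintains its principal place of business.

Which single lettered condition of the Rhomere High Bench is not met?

(c)

The Rhomere High Bench:
  (a) The claim is a tort claim, so one alternative holds. Satisfied.
  (b) The claim is a tort claim, not a consumer claim, so one alternative holds. Satisfied.
  (c) The claim does not concern real property; no party resides in Rhomere — no alternative holds. Not satisfied.
  (d) The plaintiff resides in Istmont, which is not Rhomere, which satisfies one of the alternatives. The carve-out does not apply: the operative events occurred in Morley, not Rhomere. Satisfied.
  (e) Tansy Trading is organised under the laws of Istmont. The exception is not triggered, since the operative events occurred in Morley, not Rhomere. Satisfied.
Only condition (c) fails.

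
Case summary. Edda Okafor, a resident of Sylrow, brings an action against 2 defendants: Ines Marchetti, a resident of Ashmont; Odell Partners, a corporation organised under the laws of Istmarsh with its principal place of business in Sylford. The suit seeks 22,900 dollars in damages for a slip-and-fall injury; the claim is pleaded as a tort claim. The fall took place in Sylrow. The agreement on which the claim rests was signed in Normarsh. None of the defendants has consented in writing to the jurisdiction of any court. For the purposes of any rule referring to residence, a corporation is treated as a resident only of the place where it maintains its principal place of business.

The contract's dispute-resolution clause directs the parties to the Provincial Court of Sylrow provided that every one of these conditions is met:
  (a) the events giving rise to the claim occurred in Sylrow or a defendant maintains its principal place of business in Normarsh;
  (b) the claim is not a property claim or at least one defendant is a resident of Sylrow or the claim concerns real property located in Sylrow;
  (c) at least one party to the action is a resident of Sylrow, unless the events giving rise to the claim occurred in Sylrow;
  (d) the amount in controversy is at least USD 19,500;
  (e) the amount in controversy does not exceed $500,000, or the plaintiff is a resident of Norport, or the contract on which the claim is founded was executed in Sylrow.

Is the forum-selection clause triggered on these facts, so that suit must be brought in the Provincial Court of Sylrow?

Yes

The Provincial Court of Sylrow:
  (a) The operative events occurred in Sylrow, so one alternative holds. Condition met.
  (b) The claim is a tort claim, not a property claim, which satisfies one of the alternatives. Condition met.
  (c) Edda Okafor resides in Sylrow. Met.
  (d) The amount in controversy is USD 22,900, which meets the USD 19,500 floor. Satisfied.
  (e) The amount in controversy is 22,900 dollars, within the USD 500,000 ceiling, which satisfies one of the alternatives. Met.
  → The clause applies.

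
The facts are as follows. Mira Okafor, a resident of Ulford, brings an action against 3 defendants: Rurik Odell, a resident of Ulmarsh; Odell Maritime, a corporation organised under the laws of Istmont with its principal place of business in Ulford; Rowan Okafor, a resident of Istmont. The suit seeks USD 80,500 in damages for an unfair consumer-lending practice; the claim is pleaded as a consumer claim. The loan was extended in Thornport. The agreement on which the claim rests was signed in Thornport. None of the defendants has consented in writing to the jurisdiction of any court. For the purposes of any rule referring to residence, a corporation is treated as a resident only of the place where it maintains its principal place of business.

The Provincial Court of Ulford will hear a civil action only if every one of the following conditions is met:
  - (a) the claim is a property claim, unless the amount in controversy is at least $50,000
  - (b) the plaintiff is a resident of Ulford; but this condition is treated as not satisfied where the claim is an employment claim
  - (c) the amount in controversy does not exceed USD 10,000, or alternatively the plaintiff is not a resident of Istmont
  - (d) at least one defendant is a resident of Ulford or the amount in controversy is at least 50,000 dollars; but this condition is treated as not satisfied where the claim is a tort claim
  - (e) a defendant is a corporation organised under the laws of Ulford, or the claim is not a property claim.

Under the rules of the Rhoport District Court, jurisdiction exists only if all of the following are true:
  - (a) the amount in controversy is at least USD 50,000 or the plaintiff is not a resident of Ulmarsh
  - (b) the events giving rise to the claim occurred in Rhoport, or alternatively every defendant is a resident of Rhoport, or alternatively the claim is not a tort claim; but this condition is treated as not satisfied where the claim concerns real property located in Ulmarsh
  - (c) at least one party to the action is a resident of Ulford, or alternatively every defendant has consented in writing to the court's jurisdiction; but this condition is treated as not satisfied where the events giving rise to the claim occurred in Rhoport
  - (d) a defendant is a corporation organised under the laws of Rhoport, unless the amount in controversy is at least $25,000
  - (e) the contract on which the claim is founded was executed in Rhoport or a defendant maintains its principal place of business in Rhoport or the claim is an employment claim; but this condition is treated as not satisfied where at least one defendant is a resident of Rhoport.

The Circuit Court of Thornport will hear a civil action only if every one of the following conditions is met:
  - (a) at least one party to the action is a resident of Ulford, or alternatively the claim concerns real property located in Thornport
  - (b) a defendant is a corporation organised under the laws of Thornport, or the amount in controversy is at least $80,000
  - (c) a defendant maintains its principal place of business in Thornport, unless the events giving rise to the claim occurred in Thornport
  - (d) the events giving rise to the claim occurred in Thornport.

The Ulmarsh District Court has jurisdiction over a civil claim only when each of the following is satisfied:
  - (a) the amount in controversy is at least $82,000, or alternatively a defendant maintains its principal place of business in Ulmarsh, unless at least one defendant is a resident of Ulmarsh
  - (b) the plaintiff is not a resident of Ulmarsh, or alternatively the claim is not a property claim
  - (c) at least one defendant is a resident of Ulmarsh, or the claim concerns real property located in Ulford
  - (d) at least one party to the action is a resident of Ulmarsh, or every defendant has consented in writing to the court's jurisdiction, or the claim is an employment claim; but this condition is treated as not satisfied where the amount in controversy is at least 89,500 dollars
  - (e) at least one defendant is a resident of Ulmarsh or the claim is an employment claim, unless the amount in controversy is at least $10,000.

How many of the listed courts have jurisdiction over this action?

3

The Provincial Court of Ulford:
  (a) The claim is a consumer claim, not a property claim. The proviso rescues it, though: the amount in controversy is 80,500 dollars, which meets the 50,000 dollars floor. Condition met.
  (b) The plaintiff resides in Ulford. And the carve-out is inapplicable — the claim is a consumer claim, not an employment claim. Condition met.
  (c) The plaintiff resides in Ulford, which is not Istmont — that alternative is enough. Met.
  (d) Odell Maritime resides in Ulford, so this disjunct is met. The exception is not triggered, since the claim is a consumer claim, not a tort claim. Satisfied.
  (e) The claim is a consumer claim, not a property claim, which satisfies one of the alternatives. Satisfied.
  → Jurisdiction lies.
The Rhoport District Court:
  (a) The amount in controversy is 80,500 dollars, which meets the 50,000 dollars floor, so this disjunct is met. Condition met.
  (b) The claim is a consumer claim, not a tort claim, so this disjunct is met. And the carve-out is inapplicable — the claim does not concern real property. Condition met.
  (c) Mira Okafor resides in Ulford — that alternative is enough. And the carve-out is inapplicable — the operative events occurred in Thornport, not Rhoport. Condition met.
  (d) The corporate defendant(s) are organised in Istmont, not Rhoport. But the amount in controversy is USD 80,500, which meets the USD 25,000 floor, and the 'unless' clause therefore excuses the requirement. Condition met.
  (e) The contract was executed in Thornport, not Rhoport; the corporate defendant(s) have their principal place of business in Ulford, not Rhoport; the claim is a consumer claim, not an employment claim — every alternative fails. Not satisfied.
  → No jurisdiction.
The Circuit Court of Thornport:
  (a) Mira Okafor resides in Ulford — that alternative is enough. Satisfied.
  (b) The amount in controversy is 80,500 dollars, which meets the 80,000 dollars floor, so this disjunct is met. Met.
  (c) The corporate defendant(s) have their principal place of business in Ulford, not Thornport. The proviso rescues it, though: the operative events occurred in Thornport. Met.
  (d) The operative events occurred in Thornport. Condition met.
  → The court has jurisdiction.
The Ulmarsh District Court:
  (a) The amount in controversy is $80,500, below the USD 82,000 floor; the corporate defendant(s) have their principal place of business in Ulford, not Ulmarsh — none of the alternatives is met. However, Rurik Odell resides in Ulmarsh, so the 'unless' proviso supplies this condition. Met.
  (b) The plaintiff resides in Ulford, which is not Ulmarsh — that alternative is enough. Met.
  (c) Rurik Odell resides in Ulmarsh, so one alternative holds. Met.
  (d) Rurik Odell resides in Ulmarsh, so one alternative holds. The carve-out does not apply: the amount in controversy is 80,500 dollars, below the 89,500 dollars floor. Condition met.
  (e) Rurik Odell resides in Ulmarsh, so this disjunct is met. Condition met.
  → The court has jurisdiction.
Courts with jurisdiction: the Provincial Court of Ulford, the Circuit Court of Thornport, the Ulmarsh District Court — 3 in total.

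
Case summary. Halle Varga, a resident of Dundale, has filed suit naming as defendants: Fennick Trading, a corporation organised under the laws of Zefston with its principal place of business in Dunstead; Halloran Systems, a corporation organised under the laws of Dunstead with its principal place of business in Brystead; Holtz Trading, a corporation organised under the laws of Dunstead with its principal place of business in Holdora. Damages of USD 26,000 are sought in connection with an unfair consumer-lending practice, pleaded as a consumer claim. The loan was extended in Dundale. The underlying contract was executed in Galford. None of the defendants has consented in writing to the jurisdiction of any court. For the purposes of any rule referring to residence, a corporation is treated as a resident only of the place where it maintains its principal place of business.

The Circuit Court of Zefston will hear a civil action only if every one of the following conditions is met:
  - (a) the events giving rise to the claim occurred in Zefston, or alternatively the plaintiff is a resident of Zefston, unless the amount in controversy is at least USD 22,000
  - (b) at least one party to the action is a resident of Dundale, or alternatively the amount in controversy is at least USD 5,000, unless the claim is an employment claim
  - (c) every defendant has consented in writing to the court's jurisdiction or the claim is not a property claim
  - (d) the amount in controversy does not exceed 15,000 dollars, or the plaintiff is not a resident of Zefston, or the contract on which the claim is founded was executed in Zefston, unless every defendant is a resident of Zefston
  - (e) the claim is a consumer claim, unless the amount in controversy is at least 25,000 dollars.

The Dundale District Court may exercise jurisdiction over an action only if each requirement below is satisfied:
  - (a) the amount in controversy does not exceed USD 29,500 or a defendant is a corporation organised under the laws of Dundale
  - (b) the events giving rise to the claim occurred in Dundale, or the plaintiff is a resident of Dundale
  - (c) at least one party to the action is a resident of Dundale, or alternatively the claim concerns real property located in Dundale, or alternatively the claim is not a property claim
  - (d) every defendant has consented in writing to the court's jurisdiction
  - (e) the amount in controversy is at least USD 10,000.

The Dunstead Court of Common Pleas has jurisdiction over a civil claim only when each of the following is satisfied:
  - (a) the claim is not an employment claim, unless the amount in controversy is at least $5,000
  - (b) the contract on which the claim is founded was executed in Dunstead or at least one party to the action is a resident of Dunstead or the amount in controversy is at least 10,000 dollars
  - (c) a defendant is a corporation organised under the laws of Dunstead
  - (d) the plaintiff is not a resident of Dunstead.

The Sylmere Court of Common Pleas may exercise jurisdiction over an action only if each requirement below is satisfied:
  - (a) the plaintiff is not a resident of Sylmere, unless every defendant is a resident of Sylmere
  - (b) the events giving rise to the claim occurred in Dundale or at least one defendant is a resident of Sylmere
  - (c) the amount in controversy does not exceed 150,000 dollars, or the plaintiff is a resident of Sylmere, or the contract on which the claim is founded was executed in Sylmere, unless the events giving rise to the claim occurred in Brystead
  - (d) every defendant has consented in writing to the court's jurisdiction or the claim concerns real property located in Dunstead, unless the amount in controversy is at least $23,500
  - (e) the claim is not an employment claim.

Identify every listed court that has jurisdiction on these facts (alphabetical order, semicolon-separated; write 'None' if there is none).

the Circuit Court of Zefston; the Dunstead Court of Common Pleas; the Sylmere Court of Common Pleas

The Circuit Court of Zefston:
  (a) The operative events occurred in Dundale, not Zefston; the plaintiff resides in Dundale, not Zefston — no alternative holds. However, the amount in controversy is 26,000 dollars, which meets the USD 22,000 floor, so the 'unless' proviso supplies this condition. Met.
  (b) Halle Varga resides in Dundale — that alternative is enough. Satisfied.
  (c) The claim is a consumer claim, not a property claim, so one alternative holds. Satisfied.
  (d) The plaintiff resides in Dundale, which is not Zefston — that alternative is enough. Met.
  (e) The claim is a consumer claim. Met.
  → All conditions met; jurisdiction exists.
The Dundale District Court:
  (a) The amount in controversy is $26,000, within the 29,500 dollars ceiling — that alternative is enough. Met.
  (b) The operative events occurred in Dundale, which satisfies one of the alternatives. Condition met.
  (c) Halle Varga resides in Dundale, which satisfies one of the alternatives. Condition met.
  (d) No such written consent has been filed. Condition not met.
  (e) The amount in controversy is $26,000, which meets the 10,000 dollars floor. Satisfied.
  → The court lacks jurisdiction.
The Dunstead Court of Common Pleas:
  (a) The claim is a consumer claim, not an employment claim. Condition met.
  (b) Fennick Trading resides in Dunstead — that alternative is enough. Met.
  (c) Halloran Systems is organised under the laws of Dunstead. Satisfied.
  (d) The plaintiff resides in Dundale, which is not Dunstead. Met.
  → The court has jurisdiction.
The Sylmere Court of Common Pleas:
  (a) The plaintiff resides in Dundale, which is not Sylmere. Condition met.
  (b) The operative events occurred in Dundale, which satisfies one of the alternatives. Condition met.
  (c) The amount in controversy is 26,000 dollars, within the USD 150,000 ceiling, which satisfies one of the alternatives. Satisfied.
  (d) No such written consent has been filed; the claim does not concern real property — no alternative holds. The proviso rescues it, though: the amount in controversy is 26,000 dollars, which meets the $23,500 floor. Satisfied.
  (e) The claim is a consumer claim, not an employment claim. Condition met.
  → Jurisdiction lies.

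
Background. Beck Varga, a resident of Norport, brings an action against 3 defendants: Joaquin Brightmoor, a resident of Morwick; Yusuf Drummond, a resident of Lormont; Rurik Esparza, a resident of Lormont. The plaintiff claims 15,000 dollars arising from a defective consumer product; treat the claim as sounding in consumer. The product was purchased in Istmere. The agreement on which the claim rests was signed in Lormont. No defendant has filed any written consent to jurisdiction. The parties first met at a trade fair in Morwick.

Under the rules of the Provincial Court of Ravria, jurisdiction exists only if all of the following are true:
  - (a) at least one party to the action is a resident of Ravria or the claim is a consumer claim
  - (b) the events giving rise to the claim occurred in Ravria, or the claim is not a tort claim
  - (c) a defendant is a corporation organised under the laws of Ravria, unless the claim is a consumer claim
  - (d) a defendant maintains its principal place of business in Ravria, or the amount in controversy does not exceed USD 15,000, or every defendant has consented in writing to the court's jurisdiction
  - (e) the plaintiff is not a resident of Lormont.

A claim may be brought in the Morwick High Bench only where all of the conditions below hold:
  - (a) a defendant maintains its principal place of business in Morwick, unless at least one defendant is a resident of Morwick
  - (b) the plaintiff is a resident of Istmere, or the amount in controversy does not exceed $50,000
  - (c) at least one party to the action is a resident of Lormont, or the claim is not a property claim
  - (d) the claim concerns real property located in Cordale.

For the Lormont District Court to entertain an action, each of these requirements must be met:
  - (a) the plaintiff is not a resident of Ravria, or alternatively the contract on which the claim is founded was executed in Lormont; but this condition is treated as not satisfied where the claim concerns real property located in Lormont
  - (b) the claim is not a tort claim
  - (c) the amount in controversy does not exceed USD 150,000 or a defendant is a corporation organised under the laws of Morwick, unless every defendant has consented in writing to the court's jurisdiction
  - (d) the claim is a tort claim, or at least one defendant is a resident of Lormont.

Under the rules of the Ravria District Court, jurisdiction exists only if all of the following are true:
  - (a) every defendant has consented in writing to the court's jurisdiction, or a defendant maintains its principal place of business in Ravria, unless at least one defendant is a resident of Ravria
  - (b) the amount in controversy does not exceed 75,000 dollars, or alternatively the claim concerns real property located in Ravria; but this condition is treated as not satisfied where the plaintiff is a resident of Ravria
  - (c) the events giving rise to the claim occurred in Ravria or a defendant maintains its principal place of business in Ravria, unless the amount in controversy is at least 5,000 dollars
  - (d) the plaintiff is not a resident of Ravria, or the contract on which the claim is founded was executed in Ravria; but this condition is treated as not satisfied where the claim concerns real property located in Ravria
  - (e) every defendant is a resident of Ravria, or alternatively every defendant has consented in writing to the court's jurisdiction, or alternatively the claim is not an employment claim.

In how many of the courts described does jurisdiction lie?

2

The Provincial Court of Ravria:
  (a) The claim is a consumer claim, so one alternative holds. Satisfied.
  (b) The claim is a consumer claim, not a tort claim, which satisfies one of the alternatives. Condition met.
  (c) No defendant is a corporation. However, the claim is a consumer claim, so the 'unless' proviso supplies this condition. Condition met.
  (d) The amount in controversy is 15,000 dollars, within the $15,000 ceiling — that alternative is enough. Satisfied.
  (e) The plaintiff resides in Norport, which is not Lormont. Met.
  → The court has jurisdiction.
The Morwick High Bench:
  (a) No defendant is a corporation. But Joaquin Brightmoor resides in Morwick, and the 'unless' clause therefore excuses the requirement. Met.
  (b) The amount in controversy is USD 15,000, within the $50,000 ceiling — that alternative is enough. Satisfied.
  (c) Yusuf Drummond resides in Lormont, which satisfies one of the alternatives. Satisfied.
  (d) The claim does not concern real property. Not satisfied.
  → Not every requirement is met — no jurisdiction.
The Lormont District Court:
  (a) The plaintiff resides in Norport, which is not Ravria — that alternative is enough. And the carve-out is inapplicable — the claim does not concern real property. Met.
  (b) The claim is a consumer claim, not a tort claim. Met.
  (c) The amount in controversy is USD 15,000, within the 150,000 dollars ceiling, which satisfies one of the alternatives. Satisfied.
  (d) Yusuf Drummond resides in Lormont, so one alternative holds. Satisfied.
  → All conditions met; jurisdiction exists.
The Ravria District Court:
  (a) No such written consent has been filed; no defendant is a corporation — none of the alternatives is met. Nor does the 'unless' clause help: no defendant resides in Ravria (they reside in Morwick, Lormont, Lormont). Not met.
  (b) The amount in controversy is 15,000 dollars, within the 75,000 dollars ceiling, so one alternative holds. The exception is not triggered, since the plaintiff resides in Norport, not Ravria. Met.
  (c) The operative events occurred in Istmere, not Ravria; no defendant is a corporation — no alternative holds. However, the amount in controversy is USD 15,000, which meets the $5,000 floor, so the 'unless' proviso supplies this condition. Condition met.
  (d) The plaintiff resides in Norport, which is not Ravria, so this disjunct is met. And the carve-out is inapplicable — the claim does not concern real property. Satisfied.
  (e) The claim is a consumer claim, not an employment claim, so one alternative holds. Satisfied.
  → The court lacks jurisdiction.
Courts with jurisdiction: the Provincial Court of Ravria, the Lormont District Court — 2 in total.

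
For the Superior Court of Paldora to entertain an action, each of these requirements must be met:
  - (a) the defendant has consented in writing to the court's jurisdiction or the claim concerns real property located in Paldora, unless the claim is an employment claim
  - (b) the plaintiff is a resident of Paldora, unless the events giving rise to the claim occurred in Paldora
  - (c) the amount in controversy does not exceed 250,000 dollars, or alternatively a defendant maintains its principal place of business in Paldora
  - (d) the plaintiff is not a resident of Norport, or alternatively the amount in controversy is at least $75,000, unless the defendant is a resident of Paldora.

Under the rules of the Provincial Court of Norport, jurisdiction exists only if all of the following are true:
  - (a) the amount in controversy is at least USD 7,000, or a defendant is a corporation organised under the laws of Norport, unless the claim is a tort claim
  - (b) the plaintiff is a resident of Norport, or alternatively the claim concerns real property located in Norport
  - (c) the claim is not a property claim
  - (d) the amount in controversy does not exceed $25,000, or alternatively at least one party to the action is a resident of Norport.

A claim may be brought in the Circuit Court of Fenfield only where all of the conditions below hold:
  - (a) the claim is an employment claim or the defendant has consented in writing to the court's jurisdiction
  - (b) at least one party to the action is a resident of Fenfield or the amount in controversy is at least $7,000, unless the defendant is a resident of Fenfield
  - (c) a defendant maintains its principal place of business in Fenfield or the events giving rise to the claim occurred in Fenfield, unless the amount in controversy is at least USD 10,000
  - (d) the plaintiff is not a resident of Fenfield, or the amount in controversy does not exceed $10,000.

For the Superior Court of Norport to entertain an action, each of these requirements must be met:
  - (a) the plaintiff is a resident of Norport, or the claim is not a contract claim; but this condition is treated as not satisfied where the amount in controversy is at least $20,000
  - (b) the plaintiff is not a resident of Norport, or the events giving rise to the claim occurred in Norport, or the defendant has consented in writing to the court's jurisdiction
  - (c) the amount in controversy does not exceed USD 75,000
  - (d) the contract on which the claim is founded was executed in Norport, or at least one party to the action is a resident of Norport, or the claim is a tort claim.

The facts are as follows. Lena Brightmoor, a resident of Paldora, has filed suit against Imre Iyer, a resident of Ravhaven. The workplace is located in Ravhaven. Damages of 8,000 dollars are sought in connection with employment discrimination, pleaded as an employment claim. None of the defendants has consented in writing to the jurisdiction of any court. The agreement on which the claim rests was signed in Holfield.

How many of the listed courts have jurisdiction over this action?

The Superior Court of Paldora:
  (a) No such written consent has been filed; the claim does not concern real property — none of the alternatives is met. The proviso rescues it, though: the claim is an employment claim. Condition met.
  (b) The plaintiff resides in Paldora. Satisfied.
  (c) The amount in controversy is USD 8,000, within the 250,000 dollars ceiling, which satisfies one of the alternatives. Condition met.
  (d) The plaintiff resides in Paldora, which is not Norport, which satisfies one of the alternatives. Condition met.
  → Jurisdiction lies.
The Provincial Court of Norport:
  (a) The amount in controversy is USD 8,000, which meets the $7,000 floor, so this disjunct is met. Condition met.
  (b) The plaintiff resides in Paldora, not Norport; the claim does not concern real property — no alternative holds. Not satisfied.
  (c) The claim is an employment claim, not a property claim. Satisfied.
  (d) The amount in controversy is $8,000, within the $25,000 ceiling — that alternative is enough. Met.
  → No jurisdiction.
The Circuit Court of Fenfield:
  (a) The claim is an employment claim, so one alternative holds. Satisfied.
  (b) The amount in controversy is 8,000 dollars, which meets the USD 7,000 floor, so one alternative holds. Condition met.
  (c) No defendant is a corporation; the operative events occurred in Ravhaven, not Fenfield — none of the alternatives is met. Nor does the 'unless' clause help: the amount in controversy is $8,000, below the $10,000 floor. Not met.
  (d) The plaintiff resides in Paldora, which is not Fenfield, so this disjunct is met. Met.
  → At least one condition fails; no jurisdiction.
The Superior Court of Norport:
  (a) The claim is an employment claim, not a contract claim — that alternative is enough. The carve-out does not apply: the amount in controversy is 8,000 dollars, below the USD 20,000 floor. Satisfied.
  (b) The plaintiff resides in Paldora, which is not Norport, so one alternative holds. Satisfied.
  (c) The amount in controversy is 8,000 dollars, within the $75,000 ceiling. Met.
  (d) The contract was executed in Holfield, not Norport; no party resides in Norport; the claim is an employment claim, not a tort claim — every alternative fails. Condition not met.
  → No jurisdiction.
Courts with jurisdiction: the Superior Court of Paldora — 1 in total.

1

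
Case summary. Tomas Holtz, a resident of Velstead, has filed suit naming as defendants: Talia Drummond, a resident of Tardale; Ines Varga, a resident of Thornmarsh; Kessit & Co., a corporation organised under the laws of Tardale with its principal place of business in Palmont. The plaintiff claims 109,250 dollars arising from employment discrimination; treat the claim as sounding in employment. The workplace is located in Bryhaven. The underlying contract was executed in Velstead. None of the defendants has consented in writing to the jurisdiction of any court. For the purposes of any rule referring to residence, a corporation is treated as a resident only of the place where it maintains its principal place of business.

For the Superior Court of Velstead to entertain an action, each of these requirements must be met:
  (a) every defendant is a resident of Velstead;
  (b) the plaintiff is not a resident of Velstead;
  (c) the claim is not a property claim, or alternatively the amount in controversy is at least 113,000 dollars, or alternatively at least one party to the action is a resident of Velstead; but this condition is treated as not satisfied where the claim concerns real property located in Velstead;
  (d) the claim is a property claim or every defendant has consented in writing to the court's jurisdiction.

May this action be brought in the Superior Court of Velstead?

The Superior Court of Velstead:
  (a) The defendants reside as follows — Talia Drummond in Tardale, Ines Varga in Thornmarsh, Kessit & Co. in Palmont — not all in Velstead. Fails.
  (b) The plaintiff resides in Velstead. Not met.
  (c) The claim is an employment claim, not a property claim, so this disjunct is met. The carve-out does not apply: the claim does not concern real property. Met.
  (d) The claim is an employment claim, not a property claim; no such written consent has been filed — every alternative fails. Not met.
  → The court lacks jurisdiction.

No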